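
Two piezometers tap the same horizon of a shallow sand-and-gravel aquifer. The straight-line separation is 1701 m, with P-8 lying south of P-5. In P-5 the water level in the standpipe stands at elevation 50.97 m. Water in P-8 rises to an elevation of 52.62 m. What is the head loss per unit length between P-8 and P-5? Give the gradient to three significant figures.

Total head at P-5: h = 50.97 m (water level in the piezometer is the total head).
Total head at P-8: h = 52.62 m (water level in the piezometer is the total head).
Head difference: h(P-5) − h(P-8) = 50.97 − 52.62 = -1.65 m.
Hydraulic gradient: i = |Δh| / L = 1.65 / 1701 = 0.000970.

i ≈ 0.000970 m/m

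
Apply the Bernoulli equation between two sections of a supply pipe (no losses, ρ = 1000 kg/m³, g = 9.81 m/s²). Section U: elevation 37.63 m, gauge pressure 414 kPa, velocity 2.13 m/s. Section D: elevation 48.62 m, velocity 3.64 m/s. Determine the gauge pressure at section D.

Pressure head at U: ψ₁ = P₁/(ρg) = 414×1000 / (1000 × 9.81) = 42.20 m.
Velocity heads: v₁²/2g = 2.13²/19.62 = 0.231 m; v₂²/2g = 3.64²/19.62 = 0.675 m.
Total head H = z₁ + ψ₁ + v₁²/2g = 37.63 + 42.20 + 0.231 = 80.06 m.
ψ₂ = H − z₂ − v₂²/2g = 80.06 − 48.62 − 0.675 = 30.77 m.
P₂ = ρgψ₂ = 1000 × 9.81 × 30.77 ≈ 302 kPa.

P₂ ≈ 302 kPa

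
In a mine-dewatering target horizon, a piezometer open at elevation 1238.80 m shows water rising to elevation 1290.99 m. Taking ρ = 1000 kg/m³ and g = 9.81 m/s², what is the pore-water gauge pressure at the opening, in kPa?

Pressure head ψ = h − z = 1290.99 − 1238.80 = 52.19 m.
P = ρgψ = 1000 × 9.81 × 52.19 = 511984 Pa ≈ 512 kPa.

P ≈ 512 kPa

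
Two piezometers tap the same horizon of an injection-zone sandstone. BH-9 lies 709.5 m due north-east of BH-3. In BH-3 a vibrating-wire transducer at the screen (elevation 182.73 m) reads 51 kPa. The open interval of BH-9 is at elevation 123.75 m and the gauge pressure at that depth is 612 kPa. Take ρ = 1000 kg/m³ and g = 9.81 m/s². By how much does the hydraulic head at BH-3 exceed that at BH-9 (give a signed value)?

Pressure head at BH-3: ψ = P/(ρg) = 51×1000 / (1000 × 9.81) = 5.20 m.
Total head at BH-3: h = z + ψ = 182.73 + 5.20 = 187.93 m.
Pressure head at BH-9: ψ = P/(ρg) = 612×1000 / (1000 × 9.81) = 62.39 m.
Total head at BH-9: h = z + ψ = 123.75 + 62.39 = 186.14 m.
Head difference: h(BH-3) − h(BH-9) = 187.93 − 186.14 = 1.79 m.

Δh ≈ 1.79 m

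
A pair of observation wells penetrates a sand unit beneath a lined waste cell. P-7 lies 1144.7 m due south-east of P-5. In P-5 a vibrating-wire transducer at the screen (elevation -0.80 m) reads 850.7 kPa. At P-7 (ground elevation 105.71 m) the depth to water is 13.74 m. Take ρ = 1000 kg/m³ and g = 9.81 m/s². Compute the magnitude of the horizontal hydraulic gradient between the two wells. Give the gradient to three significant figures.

i ≈ 0.00529

Pressure head at P-5: ψ = P/(ρg) = 850.7×1000 / (1000 × 9.81) = 86.72 m.
Total head at P-5: h = z + ψ = -0.80 + 86.72 = 85.92 m.
Total head at P-7: h = 105.71 − 13.74 = 91.97 m.
Head difference: h(P-5) − h(P-7) = 85.92 − 91.97 = -6.05 m.
Hydraulic gradient: i = |Δh| / L = 6.05 / 1144.7 = 0.00529.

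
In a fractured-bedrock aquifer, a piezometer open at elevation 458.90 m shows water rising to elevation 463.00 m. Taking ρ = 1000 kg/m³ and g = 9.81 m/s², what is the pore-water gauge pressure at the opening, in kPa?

P ≈ 40.2 kPa

Pressure head ψ = h − z = 463.00 − 458.90 = 4.10 m.
P = ρgψ = 1000 × 9.81 × 4.10 = 40221 Pa ≈ 40.2 kPa.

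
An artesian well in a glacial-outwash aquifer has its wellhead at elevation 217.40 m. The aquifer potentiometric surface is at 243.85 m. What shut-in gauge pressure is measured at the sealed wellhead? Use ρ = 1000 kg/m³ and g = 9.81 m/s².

P ≈ 259 kPa

Head above the cap: Δh = 243.85 − 217.40 = 26.45 m.
P = ρgΔh = 1000 × 9.81 × 26.45 = 259474 Pa ≈ 259 kPa.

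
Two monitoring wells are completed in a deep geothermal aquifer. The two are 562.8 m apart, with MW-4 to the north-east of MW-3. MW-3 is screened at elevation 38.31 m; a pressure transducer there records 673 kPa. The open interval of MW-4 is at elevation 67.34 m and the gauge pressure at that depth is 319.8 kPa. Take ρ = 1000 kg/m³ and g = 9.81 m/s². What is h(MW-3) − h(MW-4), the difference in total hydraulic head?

Δh ≈ 6.97 m

Pressure head at MW-3: ψ = P/(ρg) = 673×1000 / (1000 × 9.81) = 68.60 m.
Total head at MW-3: h = z + ψ = 38.31 + 68.60 = 106.91 m.
Pressure head at MW-4: ψ = P/(ρg) = 319.8×1000 / (1000 × 9.81) = 32.60 m.
Total head at MW-4: h = z + ψ = 67.34 + 32.60 = 99.94 m.
Head difference: h(MW-3) − h(MW-4) = 106.91 − 99.94 = 6.97 m.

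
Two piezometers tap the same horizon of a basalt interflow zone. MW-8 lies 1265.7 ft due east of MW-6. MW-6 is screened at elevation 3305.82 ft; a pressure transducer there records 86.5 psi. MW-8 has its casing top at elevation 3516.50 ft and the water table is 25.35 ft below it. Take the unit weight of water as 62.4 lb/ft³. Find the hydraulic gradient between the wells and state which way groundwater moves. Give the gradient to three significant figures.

i ≈ 0.0113; groundwater flows toward the east

Pressure head at MW-6: ψ = 144·P/γ = 144 × 86.5 / 62.4 = 199.62 ft.
Total head at MW-6: h = z + ψ = 3305.82 + 199.62 = 3505.44 ft.
Total head at MW-8: h = 3516.50 − 25.35 = 3491.15 ft.
Head difference: h(MW-6) − h(MW-8) = 3505.44 − 3491.15 = 14.29 ft.
Hydraulic gradient: i = |Δh| / L = 14.29 / 1265.7 = 0.0113.
Flow is from higher to lower head: from MW-6 toward MW-8, i.e. toward the east.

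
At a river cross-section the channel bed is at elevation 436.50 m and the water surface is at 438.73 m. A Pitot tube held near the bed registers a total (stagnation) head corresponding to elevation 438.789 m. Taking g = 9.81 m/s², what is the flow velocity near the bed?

Near the bed, under hydrostatic conditions, the piezometric head (z + ψ) equals the free-surface elevation, 438.73 m.
Velocity head = total − piezometric = 438.789 − 438.73 = 0.059 m.
v = √(2g·h_v) = √(2 × 9.81 × 0.059) = 1.08 m/s.

v ≈ 1.08 m/s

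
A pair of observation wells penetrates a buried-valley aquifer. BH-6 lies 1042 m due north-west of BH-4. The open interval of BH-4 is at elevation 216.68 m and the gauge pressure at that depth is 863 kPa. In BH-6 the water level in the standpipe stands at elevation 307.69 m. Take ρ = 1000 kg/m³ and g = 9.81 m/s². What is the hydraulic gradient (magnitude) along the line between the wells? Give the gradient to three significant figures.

i ≈ 0.00292

Pressure head at BH-4: ψ = P/(ρg) = 863×1000 / (1000 × 9.81) = 87.97 m.
Total head at BH-4: h = z + ψ = 216.68 + 87.97 = 304.65 m.
Total head at BH-6: h = 307.69 m (water level in the piezometer is the total head).
Head difference: h(BH-4) − h(BH-6) = 304.65 − 307.69 = -3.04 m.
Hydraulic gradient: i = |Δh| / L = 3.04 / 1042 = 0.00292.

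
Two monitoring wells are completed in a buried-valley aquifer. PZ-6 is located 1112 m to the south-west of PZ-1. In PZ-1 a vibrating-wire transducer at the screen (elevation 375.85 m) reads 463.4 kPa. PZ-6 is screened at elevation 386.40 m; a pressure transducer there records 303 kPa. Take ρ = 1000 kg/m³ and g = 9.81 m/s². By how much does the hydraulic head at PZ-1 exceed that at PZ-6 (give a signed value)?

Pressure head at PZ-1: ψ = P/(ρg) = 463.4×1000 / (1000 × 9.81) = 47.24 m.
Total head at PZ-1: h = z + ψ = 375.85 + 47.24 = 423.09 m.
Pressure head at PZ-6: ψ = P/(ρg) = 303×1000 / (1000 × 9.81) = 30.89 m.
Total head at PZ-6: h = z + ψ = 386.40 + 30.89 = 417.29 m.
Head difference: h(PZ-1) − h(PZ-6) = 423.09 − 417.29 = 5.80 m.

Δh ≈ 5.80 m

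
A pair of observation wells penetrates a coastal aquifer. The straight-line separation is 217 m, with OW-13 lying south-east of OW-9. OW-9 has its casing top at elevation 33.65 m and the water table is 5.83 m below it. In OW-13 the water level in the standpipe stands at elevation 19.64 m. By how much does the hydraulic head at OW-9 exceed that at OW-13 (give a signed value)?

Total head at OW-9: h = 33.65 − 5.83 = 27.82 m.
Total head at OW-13: h = 19.64 m (water level in the piezometer is the total head).
Head difference: h(OW-9) − h(OW-13) = 27.82 − 19.64 = 8.18 m.

Δh ≈ 8.18 m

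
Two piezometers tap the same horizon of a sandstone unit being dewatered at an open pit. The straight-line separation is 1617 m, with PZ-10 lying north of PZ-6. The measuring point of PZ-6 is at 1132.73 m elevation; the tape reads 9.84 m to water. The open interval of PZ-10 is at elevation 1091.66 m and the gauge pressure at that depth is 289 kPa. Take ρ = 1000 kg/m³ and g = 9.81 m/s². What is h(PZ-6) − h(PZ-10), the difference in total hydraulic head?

Total head at PZ-6: h = 1132.73 − 9.84 = 1122.89 m.
Pressure head at PZ-10: ψ = P/(ρg) = 289×1000 / (1000 × 9.81) = 29.46 m.
Total head at PZ-10: h = z + ψ = 1091.66 + 29.46 = 1121.12 m.
Head difference: h(PZ-6) − h(PZ-10) = 1122.89 − 1121.12 = 1.77 m.

Δh ≈ 1.77 m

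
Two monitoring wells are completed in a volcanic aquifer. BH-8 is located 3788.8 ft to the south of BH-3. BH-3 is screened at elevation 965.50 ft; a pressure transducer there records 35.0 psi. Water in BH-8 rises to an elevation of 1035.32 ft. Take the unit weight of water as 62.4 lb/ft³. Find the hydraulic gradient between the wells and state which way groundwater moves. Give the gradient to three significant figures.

Pressure head at BH-3: ψ = 144·P/γ = 144 × 35.0 / 62.4 = 80.77 ft.
Total head at BH-3: h = z + ψ = 965.50 + 80.77 = 1046.27 ft.
Total head at BH-8: h = 1035.32 ft (water level in the piezometer is the total head).
Head difference: h(BH-3) − h(BH-8) = 1046.27 − 1035.32 = 10.95 ft.
Hydraulic gradient: i = |Δh| / L = 10.95 / 3788.8 = 0.00289.
Flow is from higher to lower head: from BH-3 toward BH-8, i.e. toward the south.

i ≈ 0.00289; groundwater flows toward the south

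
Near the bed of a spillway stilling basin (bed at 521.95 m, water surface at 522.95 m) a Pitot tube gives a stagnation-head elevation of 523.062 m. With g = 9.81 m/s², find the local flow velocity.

v ≈ 1.48 m/s

Near the bed, under hydrostatic conditions, the piezometric head (z + ψ) equals the free-surface elevation, 522.95 m.
Velocity head = total − piezometric = 523.062 − 522.95 = 0.112 m.
v = √(2g·h_v) = √(2 × 9.81 × 0.112) = 1.48 m/s.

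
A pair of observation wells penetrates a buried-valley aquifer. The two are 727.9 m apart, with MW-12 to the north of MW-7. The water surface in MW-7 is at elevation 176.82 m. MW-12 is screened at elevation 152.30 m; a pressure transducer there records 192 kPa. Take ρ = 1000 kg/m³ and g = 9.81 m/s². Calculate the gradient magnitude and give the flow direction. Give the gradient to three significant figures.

i ≈ 0.00680; groundwater flows toward the north

Total head at MW-7: h = 176.82 m (water level in the piezometer is the total head).
Pressure head at MW-12: ψ = P/(ρg) = 192×1000 / (1000 × 9.81) = 19.57 m.
Total head at MW-12: h = z + ψ = 152.30 + 19.57 = 171.87 m.
Head difference: h(MW-7) − h(MW-12) = 176.82 − 171.87 = 4.95 m.
Hydraulic gradient: i = |Δh| / L = 4.95 / 727.9 = 0.00680.
Flow is from higher to lower head: from MW-7 toward MW-12, i.e. toward the north.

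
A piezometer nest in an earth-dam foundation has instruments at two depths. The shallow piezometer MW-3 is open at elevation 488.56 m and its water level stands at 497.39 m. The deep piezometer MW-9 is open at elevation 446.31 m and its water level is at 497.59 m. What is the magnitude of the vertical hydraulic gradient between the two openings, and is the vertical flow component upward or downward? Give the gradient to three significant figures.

|i_v| ≈ 0.00473; vertical flow is upward

Total head at MW-3: h = 497.39 m (water level in the standpipe).
Total head at MW-9: h = 497.59 m.
Δh = h(MW-3) − h(MW-9) = 497.39 − 497.59 = -0.20 m.
Vertical separation Δz = 488.56 − 446.31 = 42.25 m.
|i_v| = |Δh| / Δz = 0.20 / 42.25 = 0.00473.
Head is higher in the deep piezometer, so vertical flow is upward (discharge condition).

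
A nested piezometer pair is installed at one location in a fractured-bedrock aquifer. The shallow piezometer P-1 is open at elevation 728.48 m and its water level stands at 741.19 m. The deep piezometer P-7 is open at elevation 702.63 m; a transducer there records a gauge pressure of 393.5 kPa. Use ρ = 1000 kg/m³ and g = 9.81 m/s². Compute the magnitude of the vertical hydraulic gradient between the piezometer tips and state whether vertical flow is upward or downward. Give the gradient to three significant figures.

Total head at P-1: h = 741.19 m (water level in the standpipe).
Pressure head at P-7: ψ = P/(ρg) = 393.5×1000 / (1000 × 9.81) = 40.11 m.
Total head at P-7: h = z + ψ = 702.63 + 40.11 = 742.74 m.
Δh = h(P-1) − h(P-7) = 741.19 − 742.74 = -1.55 m.
Vertical separation Δz = 728.48 − 702.63 = 25.85 m.
|i_v| = |Δh| / Δz = 1.55 / 25.85 = 0.0600.
Head is higher in the deep piezometer, so vertical flow is upward (discharge condition).

|i_v| ≈ 0.0600; vertical flow is upward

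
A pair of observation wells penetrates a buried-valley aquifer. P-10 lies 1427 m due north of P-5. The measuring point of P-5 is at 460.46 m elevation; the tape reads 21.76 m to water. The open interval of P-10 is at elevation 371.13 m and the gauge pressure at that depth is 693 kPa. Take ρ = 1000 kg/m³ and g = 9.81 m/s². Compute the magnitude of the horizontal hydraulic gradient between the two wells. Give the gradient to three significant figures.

i ≈ 0.00215

Total head at P-5: h = 460.46 − 21.76 = 438.70 m.
Pressure head at P-10: ψ = P/(ρg) = 693×1000 / (1000 × 9.81) = 70.64 m.
Total head at P-10: h = z + ψ = 371.13 + 70.64 = 441.77 m.
Head difference: h(P-5) − h(P-10) = 438.70 − 441.77 = -3.07 m.
Hydraulic gradient: i = |Δh| / L = 3.07 / 1427 = 0.00215.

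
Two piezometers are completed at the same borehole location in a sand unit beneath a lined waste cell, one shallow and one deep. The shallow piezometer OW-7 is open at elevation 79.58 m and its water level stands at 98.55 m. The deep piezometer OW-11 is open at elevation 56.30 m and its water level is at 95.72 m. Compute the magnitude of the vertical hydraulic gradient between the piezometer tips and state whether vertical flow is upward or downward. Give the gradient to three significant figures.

Total head at OW-7: h = 98.55 m (water level in the standpipe).
Total head at OW-11: h = 95.72 m.
Δh = h(OW-7) − h(OW-11) = 98.55 − 95.72 = 2.83 m.
Vertical separation Δz = 79.58 − 56.30 = 23.28 m.
|i_v| = |Δh| / Δz = 2.83 / 23.28 = 0.122.
Head is higher in the shallow piezometer, so vertical flow is downward (recharge condition).

|i_v| ≈ 0.122; vertical flow is downward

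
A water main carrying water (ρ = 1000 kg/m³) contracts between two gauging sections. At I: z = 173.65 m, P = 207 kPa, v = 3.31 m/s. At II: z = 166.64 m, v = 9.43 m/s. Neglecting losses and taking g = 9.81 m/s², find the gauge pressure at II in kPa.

P₂ ≈ 237 kPa

Pressure head at I: ψ₁ = P₁/(ρg) = 207×1000 / (1000 × 9.81) = 21.10 m.
Velocity heads: v₁²/2g = 3.31²/19.62 = 0.558 m; v₂²/2g = 9.43²/19.62 = 4.532 m.
Total head H = z₁ + ψ₁ + v₁²/2g = 173.65 + 21.10 + 0.558 = 195.31 m.
ψ₂ = H − z₂ − v₂²/2g = 195.31 − 166.64 − 4.532 = 24.14 m.
P₂ = ρgψ₂ = 1000 × 9.81 × 24.14 ≈ 237 kPa.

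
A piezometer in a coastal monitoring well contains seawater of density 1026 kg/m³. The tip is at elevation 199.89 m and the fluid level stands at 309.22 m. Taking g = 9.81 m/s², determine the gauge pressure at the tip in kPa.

Pressure head ψ = h − z = 309.22 − 199.89 = 109.33 m.
P = ρgψ = 1026 × 9.81 × 109.33 = 1100413 Pa ≈ 1100 kPa.

P ≈ 1100 kPa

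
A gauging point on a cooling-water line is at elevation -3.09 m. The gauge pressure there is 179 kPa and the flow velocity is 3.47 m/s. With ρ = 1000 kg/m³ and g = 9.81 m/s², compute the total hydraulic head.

Pressure head ψ = P/(ρg) = 179×1000 / (1000 × 9.81) = 18.25 m.
Velocity head = v²/(2g) = 3.47² / (2 × 9.81) = 0.614 m.
h = z + ψ + v²/(2g) = -3.09 + 18.25 + 0.614 = 15.77 m.

h ≈ 15.77 m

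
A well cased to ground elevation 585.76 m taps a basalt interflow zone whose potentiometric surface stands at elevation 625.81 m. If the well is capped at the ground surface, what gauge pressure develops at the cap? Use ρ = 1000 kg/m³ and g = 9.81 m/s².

P ≈ 393 kPa

Head above the cap: Δh = 625.81 − 585.76 = 40.05 m.
P = ρgΔh = 1000 × 9.81 × 40.05 = 392890 Pa ≈ 393 kPa.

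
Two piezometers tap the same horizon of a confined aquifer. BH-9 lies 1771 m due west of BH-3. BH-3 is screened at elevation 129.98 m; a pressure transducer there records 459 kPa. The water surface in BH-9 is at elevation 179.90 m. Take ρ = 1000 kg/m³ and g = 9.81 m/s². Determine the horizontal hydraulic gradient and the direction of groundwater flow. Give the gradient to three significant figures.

i ≈ 0.00177; groundwater flows toward the east

Pressure head at BH-3: ψ = P/(ρg) = 459×1000 / (1000 × 9.81) = 46.79 m.
Total head at BH-3: h = z + ψ = 129.98 + 46.79 = 176.77 m.
Total head at BH-9: h = 179.90 m (water level in the piezometer is the total head).
Head difference: h(BH-3) − h(BH-9) = 176.77 − 179.90 = -3.13 m.
Hydraulic gradient: i = |Δh| / L = 3.13 / 1771 = 0.00177.
Flow is from higher to lower head: from BH-9 toward BH-3, i.e. toward the east.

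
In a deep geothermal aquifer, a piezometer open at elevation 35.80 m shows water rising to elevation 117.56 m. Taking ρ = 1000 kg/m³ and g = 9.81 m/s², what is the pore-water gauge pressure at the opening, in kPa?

Pressure head ψ = h − z = 117.56 − 35.80 = 81.76 m.
P = ρgψ = 1000 × 9.81 × 81.76 = 802066 Pa ≈ 802 kPa.

P ≈ 802 kPa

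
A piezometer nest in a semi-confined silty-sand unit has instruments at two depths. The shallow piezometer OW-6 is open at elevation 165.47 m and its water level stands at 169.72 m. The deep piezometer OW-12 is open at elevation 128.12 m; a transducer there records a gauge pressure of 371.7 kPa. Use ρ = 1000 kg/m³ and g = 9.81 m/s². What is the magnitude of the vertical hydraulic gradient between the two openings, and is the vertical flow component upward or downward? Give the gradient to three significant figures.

Total head at OW-6: h = 169.72 m (water level in the standpipe).
Pressure head at OW-12: ψ = P/(ρg) = 371.7×1000 / (1000 × 9.81) = 37.89 m.
Total head at OW-12: h = z + ψ = 128.12 + 37.89 = 166.01 m.
Δh = h(OW-6) − h(OW-12) = 169.72 − 166.01 = 3.71 m.
Vertical separation Δz = 165.47 − 128.12 = 37.35 m.
|i_v| = |Δh| / Δz = 3.71 / 37.35 = 0.0993.
Head is higher in the shallow piezometer, so vertical flow is downward (recharge condition).

|i_v| ≈ 0.0993; vertical flow is downward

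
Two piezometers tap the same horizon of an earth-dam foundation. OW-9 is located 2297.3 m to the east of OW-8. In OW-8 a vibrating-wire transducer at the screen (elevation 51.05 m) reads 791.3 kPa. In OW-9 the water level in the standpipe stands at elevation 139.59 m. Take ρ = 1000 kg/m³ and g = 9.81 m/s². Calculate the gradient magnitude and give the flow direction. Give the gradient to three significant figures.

i ≈ 0.00343; groundwater flows toward the west

Pressure head at OW-8: ψ = P/(ρg) = 791.3×1000 / (1000 × 9.81) = 80.66 m.
Total head at OW-8: h = z + ψ = 51.05 + 80.66 = 131.71 m.
Total head at OW-9: h = 139.59 m (water level in the piezometer is the total head).
Head difference: h(OW-8) − h(OW-9) = 131.71 − 139.59 = -7.88 m.
Hydraulic gradient: i = |Δh| / L = 7.88 / 2297.3 = 0.00343.
Flow is from higher to lower head: from OW-9 toward OW-8, i.e. toward the west.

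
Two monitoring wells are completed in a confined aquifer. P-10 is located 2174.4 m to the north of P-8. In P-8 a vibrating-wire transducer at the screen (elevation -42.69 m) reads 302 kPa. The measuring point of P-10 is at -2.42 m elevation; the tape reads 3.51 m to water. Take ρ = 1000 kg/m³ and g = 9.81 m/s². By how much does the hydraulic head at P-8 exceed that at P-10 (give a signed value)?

Pressure head at P-8: ψ = P/(ρg) = 302×1000 / (1000 × 9.81) = 30.78 m.
Total head at P-8: h = z + ψ = -42.69 + 30.78 = -11.91 m.
Total head at P-10: h = -2.42 − 3.51 = -5.93 m.
Head difference: h(P-8) − h(P-10) = -11.91 − (-5.93) = -5.98 m.

Δh ≈ -5.98 m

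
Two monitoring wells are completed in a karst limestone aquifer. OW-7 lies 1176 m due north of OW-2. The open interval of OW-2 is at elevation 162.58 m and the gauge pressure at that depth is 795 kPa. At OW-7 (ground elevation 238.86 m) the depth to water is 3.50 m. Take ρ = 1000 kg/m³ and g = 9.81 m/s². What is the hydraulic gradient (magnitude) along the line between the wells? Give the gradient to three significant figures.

Pressure head at OW-2: ψ = P/(ρg) = 795×1000 / (1000 × 9.81) = 81.04 m.
Total head at OW-2: h = z + ψ = 162.58 + 81.04 = 243.62 m.
Total head at OW-7: h = 238.86 − 3.50 = 235.36 m.
Head difference: h(OW-2) − h(OW-7) = 243.62 − 235.36 = 8.26 m.
Hydraulic gradient: i = |Δh| / L = 8.26 / 1176 = 0.00702.

i ≈ 0.00702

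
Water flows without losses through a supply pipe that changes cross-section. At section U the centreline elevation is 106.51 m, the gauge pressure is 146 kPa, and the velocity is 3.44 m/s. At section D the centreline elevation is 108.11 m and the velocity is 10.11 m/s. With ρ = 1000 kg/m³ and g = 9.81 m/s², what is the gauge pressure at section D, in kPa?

P₂ ≈ 85.1 kPa

Pressure head at U: ψ₁ = P₁/(ρg) = 146×1000 / (1000 × 9.81) = 14.88 m.
Velocity heads: v₁²/2g = 3.44²/19.62 = 0.603 m; v₂²/2g = 10.11²/19.62 = 5.210 m.
Total head H = z₁ + ψ₁ + v₁²/2g = 106.51 + 14.88 + 0.603 = 121.99 m.
ψ₂ = H − z₂ − v₂²/2g = 121.99 − 108.11 − 5.210 = 8.67 m.
P₂ = ρgψ₂ = 1000 × 9.81 × 8.67 ≈ 85.1 kPa.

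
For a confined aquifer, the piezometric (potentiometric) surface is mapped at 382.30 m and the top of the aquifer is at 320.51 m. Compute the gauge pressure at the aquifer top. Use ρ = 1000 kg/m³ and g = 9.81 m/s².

Pressure head at the aquifer top: ψ = h − z = 382.30 − 320.51 = 61.79 m.
P = ρgψ = 1000 × 9.81 × 61.79 = 606160 Pa ≈ 606 kPa.

P ≈ 606 kPa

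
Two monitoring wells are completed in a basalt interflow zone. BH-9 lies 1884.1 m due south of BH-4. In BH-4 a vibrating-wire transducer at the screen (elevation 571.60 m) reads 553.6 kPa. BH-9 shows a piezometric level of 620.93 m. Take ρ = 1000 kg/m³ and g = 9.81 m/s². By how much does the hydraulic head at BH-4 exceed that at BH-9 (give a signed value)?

Pressure head at BH-4: ψ = P/(ρg) = 553.6×1000 / (1000 × 9.81) = 56.43 m.
Total head at BH-4: h = z + ψ = 571.60 + 56.43 = 628.03 m.
Total head at BH-9: h = 620.93 m (water level in the piezometer is the total head).
Head difference: h(BH-4) − h(BH-9) = 628.03 − 620.93 = 7.10 m.

Δh ≈ 7.10 m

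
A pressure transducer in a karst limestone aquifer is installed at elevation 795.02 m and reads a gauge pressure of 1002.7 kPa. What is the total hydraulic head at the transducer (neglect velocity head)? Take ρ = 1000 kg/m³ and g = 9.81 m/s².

h ≈ 897.23 m

ψ = P/(ρg) = 1002.7×1000 / (1000 × 9.81) = 102.21 m.
h = z + ψ = 795.02 + 102.21 = 897.23 m.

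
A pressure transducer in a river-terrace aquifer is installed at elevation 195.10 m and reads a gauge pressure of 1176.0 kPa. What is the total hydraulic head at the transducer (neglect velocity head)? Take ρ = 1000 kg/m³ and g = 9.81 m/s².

ψ = P/(ρg) = 1176.0×1000 / (1000 × 9.81) = 119.88 m.
h = z + ψ = 195.10 + 119.88 = 314.98 m.

h ≈ 314.98 m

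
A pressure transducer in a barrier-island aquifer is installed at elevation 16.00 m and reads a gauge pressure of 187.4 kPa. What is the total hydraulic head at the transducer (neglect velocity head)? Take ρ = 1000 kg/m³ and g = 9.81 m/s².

h ≈ 35.10 m

ψ = P/(ρg) = 187.4×1000 / (1000 × 9.81) = 19.10 m.
h = z + ψ = 16.00 + 19.10 = 35.10 m.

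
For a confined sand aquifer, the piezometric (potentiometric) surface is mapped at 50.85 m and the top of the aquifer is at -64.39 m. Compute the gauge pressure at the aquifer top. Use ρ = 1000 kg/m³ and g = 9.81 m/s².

P ≈ 1130 kPa

Pressure head at the aquifer top: ψ = h − z = 50.85 − (-64.39) = 115.24 m.
P = ρgψ = 1000 × 9.81 × 115.24 = 1130504 Pa ≈ 1130 kPa.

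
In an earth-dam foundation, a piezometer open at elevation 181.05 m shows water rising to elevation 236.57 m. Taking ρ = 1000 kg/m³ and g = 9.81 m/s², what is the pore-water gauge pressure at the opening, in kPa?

P ≈ 545 kPa

Pressure head ψ = h − z = 236.57 − 181.05 = 55.52 m.
P = ρgψ = 1000 × 9.81 × 55.52 = 544651 Pa ≈ 545 kPa.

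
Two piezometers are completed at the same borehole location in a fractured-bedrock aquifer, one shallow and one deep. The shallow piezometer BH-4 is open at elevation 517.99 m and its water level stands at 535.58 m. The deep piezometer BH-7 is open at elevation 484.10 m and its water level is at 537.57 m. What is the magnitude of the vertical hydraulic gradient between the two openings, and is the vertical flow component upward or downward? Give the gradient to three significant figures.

|i_v| ≈ 0.0587; vertical flow is upward

Total head at BH-4: h = 535.58 m (water level in the standpipe).
Total head at BH-7: h = 537.57 m.
Δh = h(BH-4) − h(BH-7) = 535.58 − 537.57 = -1.99 m.
Vertical separation Δz = 517.99 − 484.10 = 33.89 m.
|i_v| = |Δh| / Δz = 1.99 / 33.89 = 0.0587.
Head is higher in the deep piezometer, so vertical flow is upward (discharge condition).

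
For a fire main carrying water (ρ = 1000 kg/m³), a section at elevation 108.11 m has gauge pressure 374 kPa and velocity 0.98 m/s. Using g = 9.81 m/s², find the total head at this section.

h ≈ 146.28 m

Pressure head ψ = P/(ρg) = 374×1000 / (1000 × 9.81) = 38.12 m.
Velocity head = v²/(2g) = 0.98² / (2 × 9.81) = 0.049 m.
h = z + ψ + v²/(2g) = 108.11 + 38.12 + 0.049 = 146.28 m.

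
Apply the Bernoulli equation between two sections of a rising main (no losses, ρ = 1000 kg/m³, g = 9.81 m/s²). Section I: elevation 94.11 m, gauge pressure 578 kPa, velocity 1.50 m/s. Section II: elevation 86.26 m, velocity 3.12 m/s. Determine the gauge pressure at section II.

Pressure head at I: ψ₁ = P₁/(ρg) = 578×1000 / (1000 × 9.81) = 58.92 m.
Velocity heads: v₁²/2g = 1.50²/19.62 = 0.115 m; v₂²/2g = 3.12²/19.62 = 0.496 m.
Total head H = z₁ + ψ₁ + v₁²/2g = 94.11 + 58.92 + 0.115 = 153.15 m.
ψ₂ = H − z₂ − v₂²/2g = 153.15 − 86.26 − 0.496 = 66.39 m.
P₂ = ρgψ₂ = 1000 × 9.81 × 66.39 ≈ 651 kPa.

P₂ ≈ 651 kPa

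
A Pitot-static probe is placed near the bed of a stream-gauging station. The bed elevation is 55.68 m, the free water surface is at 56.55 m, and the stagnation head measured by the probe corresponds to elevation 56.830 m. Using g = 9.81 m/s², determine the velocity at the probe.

Near the bed, under hydrostatic conditions, the piezometric head (z + ψ) equals the free-surface elevation, 56.55 m.
Velocity head = total − piezometric = 56.830 − 56.55 = 0.280 m.
v = √(2g·h_v) = √(2 × 9.81 × 0.280) = 2.34 m/s.

v ≈ 2.34 m/s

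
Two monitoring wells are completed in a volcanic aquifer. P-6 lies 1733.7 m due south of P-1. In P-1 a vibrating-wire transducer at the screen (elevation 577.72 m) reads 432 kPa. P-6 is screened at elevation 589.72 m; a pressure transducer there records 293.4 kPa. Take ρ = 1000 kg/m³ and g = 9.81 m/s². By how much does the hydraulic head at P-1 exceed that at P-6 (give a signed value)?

Δh ≈ 2.13 m

Pressure head at P-1: ψ = P/(ρg) = 432×1000 / (1000 × 9.81) = 44.04 m.
Total head at P-1: h = z + ψ = 577.72 + 44.04 = 621.76 m.
Pressure head at P-6: ψ = P/(ρg) = 293.4×1000 / (1000 × 9.81) = 29.91 m.
Total head at P-6: h = z + ψ = 589.72 + 29.91 = 619.63 m.
Head difference: h(P-1) − h(P-6) = 621.76 − 619.63 = 2.13 m.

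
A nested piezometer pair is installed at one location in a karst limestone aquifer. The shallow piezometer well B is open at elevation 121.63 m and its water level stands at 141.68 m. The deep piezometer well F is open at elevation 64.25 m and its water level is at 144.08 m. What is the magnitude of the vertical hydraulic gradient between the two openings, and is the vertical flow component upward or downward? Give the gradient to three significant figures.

|i_v| ≈ 0.0418; vertical flow is upward

Total head at well B: h = 141.68 m (water level in the standpipe).
Total head at well F: h = 144.08 m.
Δh = h(well B) − h(well F) = 141.68 − 144.08 = -2.40 m.
Vertical separation Δz = 121.63 − 64.25 = 57.38 m.
|i_v| = |Δh| / Δz = 2.40 / 57.38 = 0.0418.
Head is higher in the deep piezometer, so vertical flow is upward (discharge condition).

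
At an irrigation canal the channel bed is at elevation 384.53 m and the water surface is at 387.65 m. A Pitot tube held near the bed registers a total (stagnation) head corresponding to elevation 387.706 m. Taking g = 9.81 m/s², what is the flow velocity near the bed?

v ≈ 1.05 m/s

Near the bed, under hydrostatic conditions, the piezometric head (z + ψ) equals the free-surface elevation, 387.65 m.
Velocity head = total − piezometric = 387.706 − 387.65 = 0.056 m.
v = √(2g·h_v) = √(2 × 9.81 × 0.056) = 1.05 m/s.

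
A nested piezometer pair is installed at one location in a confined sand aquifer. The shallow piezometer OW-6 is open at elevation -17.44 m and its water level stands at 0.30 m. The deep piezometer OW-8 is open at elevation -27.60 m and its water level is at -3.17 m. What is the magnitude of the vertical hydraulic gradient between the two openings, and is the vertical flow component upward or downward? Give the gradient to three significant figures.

|i_v| ≈ 0.342; vertical flow is downward

Total head at OW-6: h = 0.30 m (water level in the standpipe).
Total head at OW-8: h = -3.17 m.
Δh = h(OW-6) − h(OW-8) = 0.30 − (-3.17) = 3.47 m.
Vertical separation Δz = -17.44 − (-27.60) = 10.16 m.
|i_v| = |Δh| / Δz = 3.47 / 10.16 = 0.342.
Head is higher in the shallow piezometer, so vertical flow is downward (recharge condition).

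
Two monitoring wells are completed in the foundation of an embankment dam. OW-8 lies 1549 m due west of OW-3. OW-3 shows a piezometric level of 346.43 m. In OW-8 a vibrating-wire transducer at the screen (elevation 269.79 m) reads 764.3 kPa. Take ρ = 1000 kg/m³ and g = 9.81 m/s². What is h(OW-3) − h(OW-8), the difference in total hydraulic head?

Δh ≈ -1.27 m

Total head at OW-3: h = 346.43 m (water level in the piezometer is the total head).
Pressure head at OW-8: ψ = P/(ρg) = 764.3×1000 / (1000 × 9.81) = 77.91 m.
Total head at OW-8: h = z + ψ = 269.79 + 77.91 = 347.70 m.
Head difference: h(OW-3) − h(OW-8) = 346.43 − 347.70 = -1.27 m.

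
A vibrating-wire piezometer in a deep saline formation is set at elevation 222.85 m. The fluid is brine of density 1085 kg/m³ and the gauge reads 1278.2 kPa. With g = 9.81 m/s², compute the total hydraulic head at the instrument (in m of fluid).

h ≈ 342.94 m

ψ = P/(ρg) = 1278.2×1000 / (1085 × 9.81) = 120.09 m.
h = z + ψ = 222.85 + 120.09 = 342.94 m.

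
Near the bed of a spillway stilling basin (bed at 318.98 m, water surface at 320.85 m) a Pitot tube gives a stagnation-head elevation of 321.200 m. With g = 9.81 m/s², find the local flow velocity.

Near the bed, under hydrostatic conditions, the piezometric head (z + ψ) equals the free-surface elevation, 320.85 m.
Velocity head = total − piezometric = 321.200 − 320.85 = 0.350 m.
v = √(2g·h_v) = √(2 × 9.81 × 0.350) = 2.62 m/s.

v ≈ 2.62 m/s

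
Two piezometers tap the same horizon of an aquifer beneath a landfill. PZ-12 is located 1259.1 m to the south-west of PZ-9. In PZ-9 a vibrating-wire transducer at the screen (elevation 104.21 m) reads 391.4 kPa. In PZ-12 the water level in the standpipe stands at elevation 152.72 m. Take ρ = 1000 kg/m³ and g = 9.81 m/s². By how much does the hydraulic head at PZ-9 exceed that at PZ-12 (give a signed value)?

Pressure head at PZ-9: ψ = P/(ρg) = 391.4×1000 / (1000 × 9.81) = 39.90 m.
Total head at PZ-9: h = z + ψ = 104.21 + 39.90 = 144.11 m.
Total head at PZ-12: h = 152.72 m (water level in the piezometer is the total head).
Head difference: h(PZ-9) − h(PZ-12) = 144.11 − 152.72 = -8.61 m.

Δh ≈ -8.61 m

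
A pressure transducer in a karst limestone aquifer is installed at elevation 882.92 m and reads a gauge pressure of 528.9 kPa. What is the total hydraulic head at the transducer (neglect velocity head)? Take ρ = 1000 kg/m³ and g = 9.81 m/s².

ψ = P/(ρg) = 528.9×1000 / (1000 × 9.81) = 53.91 m.
h = z + ψ = 882.92 + 53.91 = 936.83 m.

h ≈ 936.83 m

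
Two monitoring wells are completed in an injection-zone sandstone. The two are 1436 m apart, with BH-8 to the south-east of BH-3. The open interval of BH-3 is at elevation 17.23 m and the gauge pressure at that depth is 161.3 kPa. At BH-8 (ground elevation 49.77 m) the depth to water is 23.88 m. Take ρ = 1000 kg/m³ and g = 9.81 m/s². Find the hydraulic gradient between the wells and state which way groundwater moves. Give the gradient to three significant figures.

Pressure head at BH-3: ψ = P/(ρg) = 161.3×1000 / (1000 × 9.81) = 16.44 m.
Total head at BH-3: h = z + ψ = 17.23 + 16.44 = 33.67 m.
Total head at BH-8: h = 49.77 − 23.88 = 25.89 m.
Head difference: h(BH-3) − h(BH-8) = 33.67 − 25.89 = 7.78 m.
Hydraulic gradient: i = |Δh| / L = 7.78 / 1436 = 0.00542.
Flow is from higher to lower head: from BH-3 toward BH-8, i.e. toward the south-east.

i ≈ 0.00542; groundwater flows toward the south-east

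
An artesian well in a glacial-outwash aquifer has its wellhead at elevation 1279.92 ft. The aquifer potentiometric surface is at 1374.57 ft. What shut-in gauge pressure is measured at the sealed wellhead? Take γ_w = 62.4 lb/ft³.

Head above the cap: Δh = 1374.57 − 1279.92 = 94.65 ft.
P = γΔh/144 = 62.4 × 94.65 / 144 = 41.0 psi.

P ≈ 41.0 psi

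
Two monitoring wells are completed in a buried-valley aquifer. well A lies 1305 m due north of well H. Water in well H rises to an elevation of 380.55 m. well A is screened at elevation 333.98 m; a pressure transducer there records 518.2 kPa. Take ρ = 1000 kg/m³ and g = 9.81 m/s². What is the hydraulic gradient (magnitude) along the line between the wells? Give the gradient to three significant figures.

i ≈ 0.00479

Total head at well H: h = 380.55 m (water level in the piezometer is the total head).
Pressure head at well A: ψ = P/(ρg) = 518.2×1000 / (1000 × 9.81) = 52.82 m.
Total head at well A: h = z + ψ = 333.98 + 52.82 = 386.80 m.
Head difference: h(well H) − h(well A) = 380.55 − 386.80 = -6.25 m.
Hydraulic gradient: i = |Δh| / L = 6.25 / 1305 = 0.00479.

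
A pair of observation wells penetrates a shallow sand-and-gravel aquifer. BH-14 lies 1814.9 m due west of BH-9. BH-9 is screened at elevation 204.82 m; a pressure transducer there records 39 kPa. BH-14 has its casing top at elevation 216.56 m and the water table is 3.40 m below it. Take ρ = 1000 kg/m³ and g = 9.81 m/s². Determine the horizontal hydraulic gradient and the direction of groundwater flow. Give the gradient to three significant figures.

Pressure head at BH-9: ψ = P/(ρg) = 39×1000 / (1000 × 9.81) = 3.98 m.
Total head at BH-9: h = z + ψ = 204.82 + 3.98 = 208.80 m.
Total head at BH-14: h = 216.56 − 3.40 = 213.16 m.
Head difference: h(BH-9) − h(BH-14) = 208.80 − 213.16 = -4.36 m.
Hydraulic gradient: i = |Δh| / L = 4.36 / 1814.9 = 0.00240.
Flow is from higher to lower head: from BH-14 toward BH-9, i.e. toward the east.

i ≈ 0.00240; groundwater flows toward the east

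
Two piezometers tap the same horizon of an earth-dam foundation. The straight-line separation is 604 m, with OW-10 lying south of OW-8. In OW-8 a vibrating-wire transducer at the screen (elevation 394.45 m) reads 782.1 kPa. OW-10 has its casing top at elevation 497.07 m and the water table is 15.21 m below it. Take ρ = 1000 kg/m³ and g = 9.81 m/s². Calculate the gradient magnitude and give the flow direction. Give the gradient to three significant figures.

Pressure head at OW-8: ψ = P/(ρg) = 782.1×1000 / (1000 × 9.81) = 79.72 m.
Total head at OW-8: h = z + ψ = 394.45 + 79.72 = 474.17 m.
Total head at OW-10: h = 497.07 − 15.21 = 481.86 m.
Head difference: h(OW-8) − h(OW-10) = 474.17 − 481.86 = -7.69 m.
Hydraulic gradient: i = |Δh| / L = 7.69 / 604 = 0.0127.
Flow is from higher to lower head: from OW-10 toward OW-8, i.e. toward the north.

i ≈ 0.0127; groundwater flows toward the north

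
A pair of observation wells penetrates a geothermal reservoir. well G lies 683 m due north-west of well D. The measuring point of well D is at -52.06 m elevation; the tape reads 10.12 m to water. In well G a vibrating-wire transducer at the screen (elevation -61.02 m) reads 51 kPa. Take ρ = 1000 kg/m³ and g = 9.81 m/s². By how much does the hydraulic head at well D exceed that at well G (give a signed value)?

Total head at well D: h = -52.06 − 10.12 = -62.18 m.
Pressure head at well G: ψ = P/(ρg) = 51×1000 / (1000 × 9.81) = 5.20 m.
Total head at well G: h = z + ψ = -61.02 + 5.20 = -55.82 m.
Head difference: h(well D) − h(well G) = -62.18 − (-55.82) = -6.36 m.

Δh ≈ -6.36 m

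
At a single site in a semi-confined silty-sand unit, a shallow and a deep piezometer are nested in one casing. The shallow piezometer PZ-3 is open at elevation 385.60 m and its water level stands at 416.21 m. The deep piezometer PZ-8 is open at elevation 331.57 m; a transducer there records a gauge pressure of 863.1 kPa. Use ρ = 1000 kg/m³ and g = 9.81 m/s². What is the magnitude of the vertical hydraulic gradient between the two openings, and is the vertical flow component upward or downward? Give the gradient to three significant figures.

Total head at PZ-3: h = 416.21 m (water level in the standpipe).
Pressure head at PZ-8: ψ = P/(ρg) = 863.1×1000 / (1000 × 9.81) = 87.98 m.
Total head at PZ-8: h = z + ψ = 331.57 + 87.98 = 419.55 m.
Δh = h(PZ-3) − h(PZ-8) = 416.21 − 419.55 = -3.34 m.
Vertical separation Δz = 385.60 − 331.57 = 54.03 m.
|i_v| = |Δh| / Δz = 3.34 / 54.03 = 0.0618.
Head is higher in the deep piezometer, so vertical flow is upward (discharge condition).

|i_v| ≈ 0.0618; vertical flow is upward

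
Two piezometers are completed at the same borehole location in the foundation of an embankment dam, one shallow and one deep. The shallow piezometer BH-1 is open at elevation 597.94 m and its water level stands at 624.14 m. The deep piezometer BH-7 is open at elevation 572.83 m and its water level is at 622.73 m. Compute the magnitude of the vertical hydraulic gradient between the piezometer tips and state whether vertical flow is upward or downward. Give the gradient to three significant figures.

|i_v| ≈ 0.0562; vertical flow is downward

Total head at BH-1: h = 624.14 m (water level in the standpipe).
Total head at BH-7: h = 622.73 m.
Δh = h(BH-1) − h(BH-7) = 624.14 − 622.73 = 1.41 m.
Vertical separation Δz = 597.94 − 572.83 = 25.11 m.
|i_v| = |Δh| / Δz = 1.41 / 25.11 = 0.0562.
Head is higher in the shallow piezometer, so vertical flow is downward (recharge condition).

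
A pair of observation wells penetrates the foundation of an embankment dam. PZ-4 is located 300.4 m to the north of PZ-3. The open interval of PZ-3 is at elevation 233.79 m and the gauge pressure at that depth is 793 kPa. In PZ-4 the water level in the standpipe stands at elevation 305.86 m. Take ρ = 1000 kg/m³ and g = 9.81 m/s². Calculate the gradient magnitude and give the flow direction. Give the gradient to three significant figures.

i ≈ 0.0292; groundwater flows toward the north

Pressure head at PZ-3: ψ = P/(ρg) = 793×1000 / (1000 × 9.81) = 80.84 m.
Total head at PZ-3: h = z + ψ = 233.79 + 80.84 = 314.63 m.
Total head at PZ-4: h = 305.86 m (water level in the piezometer is the total head).
Head difference: h(PZ-3) − h(PZ-4) = 314.63 − 305.86 = 8.77 m.
Hydraulic gradient: i = |Δh| / L = 8.77 / 300.4 = 0.0292.
Flow is from higher to lower head: from PZ-3 toward PZ-4, i.e. toward the north.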